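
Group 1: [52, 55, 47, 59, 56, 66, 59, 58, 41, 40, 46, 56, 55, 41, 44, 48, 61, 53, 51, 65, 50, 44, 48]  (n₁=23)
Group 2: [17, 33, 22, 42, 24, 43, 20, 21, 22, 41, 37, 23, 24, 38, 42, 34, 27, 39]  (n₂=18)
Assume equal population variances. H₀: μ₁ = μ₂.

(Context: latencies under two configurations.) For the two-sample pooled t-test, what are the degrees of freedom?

df = n₁ + n₂ − 2 = 23 + 18 − 2 = 39

degrees of freedom = 39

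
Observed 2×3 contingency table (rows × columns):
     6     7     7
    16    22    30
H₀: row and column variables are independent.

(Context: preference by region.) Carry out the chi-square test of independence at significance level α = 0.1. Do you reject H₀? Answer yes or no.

reject H₀: no

Row totals [20, 68], col totals [22, 29, 37], n=88
χ² = (6−5.00)²/5.00 + (7−6.59)²/6.59 + (7−8.41)²/8.41 + (16−17.00)²/17.00 + (22−22.41)²/22.41 + (30−28.59)²/28.59 = 0.5972
df = 2
p-value (upper-tail) = 0.74184
At α=0.1: p ≥ α → fail to reject H₀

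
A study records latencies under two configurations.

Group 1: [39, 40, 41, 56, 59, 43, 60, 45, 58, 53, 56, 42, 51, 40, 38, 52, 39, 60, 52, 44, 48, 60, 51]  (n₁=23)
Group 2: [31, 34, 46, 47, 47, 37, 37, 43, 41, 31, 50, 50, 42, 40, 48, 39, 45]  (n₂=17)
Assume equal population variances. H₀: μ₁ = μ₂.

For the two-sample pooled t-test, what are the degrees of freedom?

df = n₁ + n₂ − 2 = 23 + 17 − 2 = 38

degrees of freedom = 38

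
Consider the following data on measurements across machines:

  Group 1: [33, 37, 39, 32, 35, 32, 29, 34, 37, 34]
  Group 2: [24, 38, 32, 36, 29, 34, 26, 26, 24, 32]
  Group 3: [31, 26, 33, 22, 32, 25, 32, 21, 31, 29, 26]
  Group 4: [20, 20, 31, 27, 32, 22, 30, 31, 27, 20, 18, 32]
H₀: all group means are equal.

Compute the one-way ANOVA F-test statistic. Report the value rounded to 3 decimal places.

test statistic = 6.551

Group means [34.20, 30.10, 28.00, 25.83], grand mean 29.326
SSB = Σnᵢ(x̄ᵢ−x̄)² = 409.275; SSW = ΣΣ(x−x̄ᵢ)² = 812.167
MSB = 409.275/3 = 136.4251; MSW = 812.167/39 = 20.8248
F = MSB/MSW = 6.5511
df = (3, 39)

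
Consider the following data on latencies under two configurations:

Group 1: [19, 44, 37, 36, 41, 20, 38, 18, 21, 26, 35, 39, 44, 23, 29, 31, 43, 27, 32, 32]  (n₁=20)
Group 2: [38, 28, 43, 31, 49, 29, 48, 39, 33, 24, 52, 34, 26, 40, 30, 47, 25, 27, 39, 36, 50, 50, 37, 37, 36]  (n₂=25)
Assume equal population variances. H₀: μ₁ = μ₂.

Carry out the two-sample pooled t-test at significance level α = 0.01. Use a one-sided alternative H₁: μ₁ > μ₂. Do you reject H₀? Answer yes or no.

reject H₀: no

x̄₁=31.750, s₁=8.602, n₁=20
x̄₂=37.120, s₂=8.594, n₂=25
s_p² = [19·8.602² + 24·8.594²]/43 = 73.9160
SE = √(s_p²·(1/20+1/25)) = 2.5792
t = (31.750−37.120)/2.5792 = -2.0820
df = 43
p-value (one-sided, H₁ greater) = 0.97834
At α=0.01: p ≥ α → fail to reject H₀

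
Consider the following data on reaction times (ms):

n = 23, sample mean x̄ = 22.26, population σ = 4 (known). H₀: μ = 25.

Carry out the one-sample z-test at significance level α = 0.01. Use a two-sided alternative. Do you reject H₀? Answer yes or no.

reject H₀: yes

SE = σ/√n = 4/√23 = 0.8341
z = (x̄−μ₀)/SE = (22.26−25)/0.8341 = -3.2851
p-value (two-sided) = 0.00102
At α=0.01: p < α → reject H₀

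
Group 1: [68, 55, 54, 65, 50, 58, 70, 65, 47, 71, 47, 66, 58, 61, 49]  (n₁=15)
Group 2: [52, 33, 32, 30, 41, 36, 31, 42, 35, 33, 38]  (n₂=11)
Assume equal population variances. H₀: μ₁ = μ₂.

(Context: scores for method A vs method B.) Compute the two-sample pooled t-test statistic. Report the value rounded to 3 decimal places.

test statistic = 7.366

x̄₁=58.933, s₁=8.379, n₁=15
x̄₂=36.636, s₂=6.423, n₂=11
s_p² = [14·8.379² + 10·6.423²]/24 = 58.1449
SE = √(s_p²·(1/15+1/11)) = 3.0269
t = (58.933−36.636)/3.0269 = 7.3662
df = 24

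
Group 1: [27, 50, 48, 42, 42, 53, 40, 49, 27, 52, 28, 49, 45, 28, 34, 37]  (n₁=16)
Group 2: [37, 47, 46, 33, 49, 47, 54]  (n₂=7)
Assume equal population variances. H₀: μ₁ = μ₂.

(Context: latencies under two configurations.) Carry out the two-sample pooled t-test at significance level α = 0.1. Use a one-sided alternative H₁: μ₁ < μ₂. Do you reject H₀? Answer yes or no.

x̄₁=40.688, s₁=9.436, n₁=16
x̄₂=44.714, s₂=7.228, n₂=7
s_p² = [15·9.436² + 6·7.228²]/21 = 78.5174
SE = √(s_p²·(1/16+1/7)) = 4.0155
t = (40.688−44.714)/4.0155 = -1.0028
df = 21
p-value (one-sided, H₁ less) = 0.16368
At α=0.1: p ≥ α → fail to reject H₀

reject H₀: no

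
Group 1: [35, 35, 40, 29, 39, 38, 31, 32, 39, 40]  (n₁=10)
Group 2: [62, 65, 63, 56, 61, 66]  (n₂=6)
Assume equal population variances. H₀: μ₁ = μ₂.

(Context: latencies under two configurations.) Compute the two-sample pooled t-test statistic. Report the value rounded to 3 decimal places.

test statistic = -13.233

x̄₁=35.800, s₁=4.022, n₁=10
x̄₂=62.167, s₂=3.545, n₂=6
s_p² = [9·4.022² + 5·3.545²]/14 = 14.8881
SE = √(s_p²·(1/10+1/6)) = 1.9925
t = (35.800−62.167)/1.9925 = -13.2328
df = 14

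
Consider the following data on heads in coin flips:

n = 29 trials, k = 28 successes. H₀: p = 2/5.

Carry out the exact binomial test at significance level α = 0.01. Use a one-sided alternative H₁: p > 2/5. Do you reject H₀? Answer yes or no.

Exact binomial: n=29, k=28, p₀=2/5=0.4000
P(X≥28) from Σ C(n,i)·p₀^i·(1−p₀)^(n−i)
p-value (one-sided, H₁ greater) = 0.00000
At α=0.01: p < α → reject H₀

reject H₀: yes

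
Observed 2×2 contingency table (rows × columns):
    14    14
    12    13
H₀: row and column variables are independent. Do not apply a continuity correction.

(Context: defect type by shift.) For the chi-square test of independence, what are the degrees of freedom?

df = (r−1)(c−1) = (2−1)·(2−1) = 1

degrees of freedom = 1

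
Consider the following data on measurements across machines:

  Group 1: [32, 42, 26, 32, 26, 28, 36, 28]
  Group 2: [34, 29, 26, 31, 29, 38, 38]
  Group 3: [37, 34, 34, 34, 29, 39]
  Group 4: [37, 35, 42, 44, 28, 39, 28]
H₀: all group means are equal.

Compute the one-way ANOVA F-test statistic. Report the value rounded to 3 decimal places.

test statistic = 1.344

Group means [31.25, 32.14, 34.50, 36.14], grand mean 33.393
SSB = Σnᵢ(x̄ᵢ−x̄)² = 107.964; SSW = ΣΣ(x−x̄ᵢ)² = 642.714
MSB = 107.964/3 = 35.9881; MSW = 642.714/24 = 26.7798
F = MSB/MSW = 1.3439
df = (3, 24)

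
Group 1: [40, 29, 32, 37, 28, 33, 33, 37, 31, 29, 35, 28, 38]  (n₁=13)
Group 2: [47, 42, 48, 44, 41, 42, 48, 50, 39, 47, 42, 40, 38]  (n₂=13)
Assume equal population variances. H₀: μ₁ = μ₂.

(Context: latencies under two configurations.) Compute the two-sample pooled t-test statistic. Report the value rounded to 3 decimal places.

x̄₁=33.077, s₁=4.051, n₁=13
x̄₂=43.692, s₂=3.903, n₂=13
s_p² = [12·4.051² + 12·3.903²]/24 = 15.8205
SE = √(s_p²·(1/13+1/13)) = 1.5601
t = (33.077−43.692)/1.5601 = -6.8043
df = 24

test statistic = -6.804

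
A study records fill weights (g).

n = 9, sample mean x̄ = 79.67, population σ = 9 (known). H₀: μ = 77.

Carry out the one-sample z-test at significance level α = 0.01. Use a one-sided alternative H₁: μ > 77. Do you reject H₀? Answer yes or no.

reject H₀: no

SE = σ/√n = 9/√9 = 3.0000
z = (x̄−μ₀)/SE = (79.67−77)/3.0000 = 0.8900
p-value (one-sided, H₁ greater) = 0.18673
At α=0.01: p ≥ α → fail to reject H₀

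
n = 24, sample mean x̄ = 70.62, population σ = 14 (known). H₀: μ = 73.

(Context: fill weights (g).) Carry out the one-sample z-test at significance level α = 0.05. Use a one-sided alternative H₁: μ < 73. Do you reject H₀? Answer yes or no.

SE = σ/√n = 14/√24 = 2.8577
z = (x̄−μ₀)/SE = (70.62−73)/2.8577 = -0.8328
p-value (one-sided, H₁ less) = 0.20247
At α=0.05: p ≥ α → fail to reject H₀

reject H₀: no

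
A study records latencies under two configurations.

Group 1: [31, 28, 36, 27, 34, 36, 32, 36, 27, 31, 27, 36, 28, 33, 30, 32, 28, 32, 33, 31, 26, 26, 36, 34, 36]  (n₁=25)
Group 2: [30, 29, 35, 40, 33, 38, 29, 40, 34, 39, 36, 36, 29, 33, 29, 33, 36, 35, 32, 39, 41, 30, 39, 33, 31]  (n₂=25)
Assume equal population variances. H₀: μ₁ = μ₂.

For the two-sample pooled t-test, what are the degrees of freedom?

degrees of freedom = 48

df = n₁ + n₂ − 2 = 25 + 25 − 2 = 48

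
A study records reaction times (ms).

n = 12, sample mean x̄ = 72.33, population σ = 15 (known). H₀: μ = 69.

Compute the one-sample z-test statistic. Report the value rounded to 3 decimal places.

test statistic = 0.769

SE = σ/√n = 15/√12 = 4.3301
z = (x̄−μ₀)/SE = (72.33−69)/4.3301 = 0.7690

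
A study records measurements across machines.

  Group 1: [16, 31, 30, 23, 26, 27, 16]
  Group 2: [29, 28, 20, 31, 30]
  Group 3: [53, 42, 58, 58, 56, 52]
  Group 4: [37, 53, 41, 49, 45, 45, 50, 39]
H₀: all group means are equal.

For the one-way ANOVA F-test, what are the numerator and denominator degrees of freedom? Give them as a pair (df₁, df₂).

degrees of freedom = [3, 22]

k = 4 groups, N = 26 total
df = (k−1, N−k) = (4−1, 26−4) = (3, 22)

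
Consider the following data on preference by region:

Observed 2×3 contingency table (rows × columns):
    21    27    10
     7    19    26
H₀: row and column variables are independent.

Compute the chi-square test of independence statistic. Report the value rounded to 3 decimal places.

test statistic = 15.220

Row totals [58, 52], col totals [28, 46, 36], n=110
χ² = (21−14.76)²/14.76 + (27−24.25)²/24.25 + (10−18.98)²/18.98 + (7−13.24)²/13.24 + (19−21.75)²/21.75 + (26−17.02)²/17.02 = 15.2204
df = 2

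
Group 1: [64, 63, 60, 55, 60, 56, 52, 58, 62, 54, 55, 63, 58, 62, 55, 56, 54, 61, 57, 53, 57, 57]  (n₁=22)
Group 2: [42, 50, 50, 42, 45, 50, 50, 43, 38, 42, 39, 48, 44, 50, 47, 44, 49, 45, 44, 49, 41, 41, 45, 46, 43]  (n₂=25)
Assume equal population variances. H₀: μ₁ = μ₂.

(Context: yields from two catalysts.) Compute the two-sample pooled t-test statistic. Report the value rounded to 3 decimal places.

test statistic = 12.023

x̄₁=57.818, s₁=3.554, n₁=22
x̄₂=45.080, s₂=3.685, n₂=25
s_p² = [21·3.554² + 24·3.685²]/45 = 13.1358
SE = √(s_p²·(1/22+1/25)) = 1.0595
t = (57.818−45.080)/1.0595 = 12.0229
df = 45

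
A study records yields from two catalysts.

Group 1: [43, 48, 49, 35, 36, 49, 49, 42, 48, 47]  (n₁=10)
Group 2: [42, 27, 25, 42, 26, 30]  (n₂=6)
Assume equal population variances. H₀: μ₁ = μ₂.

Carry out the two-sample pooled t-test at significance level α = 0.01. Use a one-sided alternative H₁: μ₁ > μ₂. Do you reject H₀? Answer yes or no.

reject H₀: yes

x̄₁=44.600, s₁=5.400, n₁=10
x̄₂=32.000, s₂=7.925, n₂=6
s_p² = [9·5.400² + 5·7.925²]/14 = 41.1714
SE = √(s_p²·(1/10+1/6)) = 3.3135
t = (44.600−32.000)/3.3135 = 3.8027
df = 14
p-value (one-sided, H₁ greater) = 0.00097
At α=0.01: p < α → reject H₀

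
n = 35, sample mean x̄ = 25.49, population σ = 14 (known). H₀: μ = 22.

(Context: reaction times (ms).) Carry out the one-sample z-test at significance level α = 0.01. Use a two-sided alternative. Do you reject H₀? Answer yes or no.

SE = σ/√n = 14/√35 = 2.3664
z = (x̄−μ₀)/SE = (25.49−22)/2.3664 = 1.4748
p-value (two-sided) = 0.14027
At α=0.01: p ≥ α → fail to reject H₀

reject H₀: no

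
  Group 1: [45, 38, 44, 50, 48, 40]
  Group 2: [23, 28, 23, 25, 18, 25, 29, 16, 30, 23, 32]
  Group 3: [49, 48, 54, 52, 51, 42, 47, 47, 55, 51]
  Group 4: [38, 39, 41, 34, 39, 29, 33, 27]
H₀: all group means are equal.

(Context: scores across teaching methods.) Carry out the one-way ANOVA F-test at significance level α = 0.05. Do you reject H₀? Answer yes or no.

reject H₀: yes

Group means [44.17, 24.73, 49.60, 35.00], grand mean 37.514
SSB = Σnᵢ(x̄ᵢ−x̄)² = 3575.328; SSW = ΣΣ(x−x̄ᵢ)² = 659.415
MSB = 3575.328/3 = 1191.7759; MSW = 659.415/31 = 21.2715
F = MSB/MSW = 56.0270
df = (3, 31)
p-value (upper-tail) = 0.00000
At α=0.05: p < α → reject H₀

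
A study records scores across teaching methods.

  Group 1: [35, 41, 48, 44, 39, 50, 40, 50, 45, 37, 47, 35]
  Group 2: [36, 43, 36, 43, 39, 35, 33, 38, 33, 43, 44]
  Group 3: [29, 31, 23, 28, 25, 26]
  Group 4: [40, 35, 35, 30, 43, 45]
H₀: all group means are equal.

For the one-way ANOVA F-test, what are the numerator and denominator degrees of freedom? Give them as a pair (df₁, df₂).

k = 4 groups, N = 35 total
df = (k−1, N−k) = (4−1, 35−4) = (3, 31)

degrees of freedom = [3, 31]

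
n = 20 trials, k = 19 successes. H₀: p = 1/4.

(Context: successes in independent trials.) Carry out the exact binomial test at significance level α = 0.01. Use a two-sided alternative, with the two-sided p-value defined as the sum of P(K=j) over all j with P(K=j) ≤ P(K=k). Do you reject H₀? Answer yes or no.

reject H₀: yes

Exact binomial: n=20, k=19, p₀=1/4=0.2500
P(X=j) = C(n,j)·p₀^j·(1−p₀)^(n−j); p = Σ P(X=j) over j with P(X=j) ≤ P(X=19)
p-value (two-sided) = 0.00000
At α=0.01: p < α → reject H₀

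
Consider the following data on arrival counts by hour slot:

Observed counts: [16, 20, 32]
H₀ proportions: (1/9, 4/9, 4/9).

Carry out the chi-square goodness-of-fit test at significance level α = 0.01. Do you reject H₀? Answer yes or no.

n = 68; E_i = n·p_i = [7.56, 30.22, 30.22]
χ² = (16−7.56)²/7.56 + (20−30.22)²/30.22 + (32−30.22)²/30.22 = 13.0000
df = 2
p-value (upper-tail) = 0.00150
At α=0.01: p < α → reject H₀

reject H₀: yes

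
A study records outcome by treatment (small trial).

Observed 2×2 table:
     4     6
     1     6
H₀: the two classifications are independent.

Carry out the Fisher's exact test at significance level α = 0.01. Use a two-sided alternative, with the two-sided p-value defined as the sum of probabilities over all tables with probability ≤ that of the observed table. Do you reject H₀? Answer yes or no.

reject H₀: no

Margins: r₁=10, r₂=7, c₁=5, c₂=12, n=17
p_obs = C(10,4)·C(7,1)/C(17,5); sum pmf over tables with pmf ≤ p_obs
p-value (two-sided) = 0.33824
At α=0.01: p ≥ α → fail to reject H₀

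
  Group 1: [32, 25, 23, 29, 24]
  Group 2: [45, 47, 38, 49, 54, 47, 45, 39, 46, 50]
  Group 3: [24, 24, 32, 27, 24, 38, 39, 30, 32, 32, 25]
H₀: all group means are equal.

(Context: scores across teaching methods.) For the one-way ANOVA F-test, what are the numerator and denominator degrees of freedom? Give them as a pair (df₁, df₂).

k = 3 groups, N = 26 total
df = (k−1, N−k) = (3−1, 26−3) = (2, 23)

degrees of freedom = [2, 23]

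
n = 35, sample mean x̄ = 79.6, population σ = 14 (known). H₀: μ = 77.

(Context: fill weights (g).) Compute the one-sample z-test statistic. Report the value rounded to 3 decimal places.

test statistic = 1.099

SE = σ/√n = 14/√35 = 2.3664
z = (x̄−μ₀)/SE = (79.6−77)/2.3664 = 1.0987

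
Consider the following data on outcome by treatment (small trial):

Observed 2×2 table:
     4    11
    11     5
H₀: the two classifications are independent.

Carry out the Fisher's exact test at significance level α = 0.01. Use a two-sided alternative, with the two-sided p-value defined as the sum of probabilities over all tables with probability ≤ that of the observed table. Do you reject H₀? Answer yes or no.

reject H₀: no

Margins: r₁=15, r₂=16, c₁=15, c₂=16, n=31
p_obs = C(15,4)·C(16,11)/C(31,15); sum pmf over tables with pmf ≤ p_obs
p-value (two-sided) = 0.03195
At α=0.01: p ≥ α → fail to reject H₀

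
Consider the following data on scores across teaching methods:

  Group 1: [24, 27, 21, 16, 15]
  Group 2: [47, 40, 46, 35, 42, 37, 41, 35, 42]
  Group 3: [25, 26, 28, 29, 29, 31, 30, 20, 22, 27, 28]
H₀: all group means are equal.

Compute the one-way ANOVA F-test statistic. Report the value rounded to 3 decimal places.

test statistic = 46.174

Group means [20.60, 40.56, 26.82], grand mean 30.520
SSB = Σnᵢ(x̄ᵢ−x̄)² = 1549.181; SSW = ΣΣ(x−x̄ᵢ)² = 369.059
MSB = 1549.181/2 = 774.5907; MSW = 369.059/22 = 16.7754
F = MSB/MSW = 46.1742
df = (2, 22)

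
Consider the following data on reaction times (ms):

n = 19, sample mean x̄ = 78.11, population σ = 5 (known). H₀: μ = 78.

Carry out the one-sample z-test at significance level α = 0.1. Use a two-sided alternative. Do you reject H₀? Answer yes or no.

SE = σ/√n = 5/√19 = 1.1471
z = (x̄−μ₀)/SE = (78.11−78)/1.1471 = 0.0959
p-value (two-sided) = 0.92360
At α=0.1: p ≥ α → fail to reject H₀

reject H₀: no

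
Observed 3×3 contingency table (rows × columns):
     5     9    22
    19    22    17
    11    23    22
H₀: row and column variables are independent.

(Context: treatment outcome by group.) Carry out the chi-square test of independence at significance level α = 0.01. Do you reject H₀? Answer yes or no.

reject H₀: no

Row totals [36, 58, 56], col totals [35, 54, 61], n=150
χ² = (5−8.40)²/8.40 + (9−12.96)²/12.96 + (22−14.64)²/14.64 + (19−13.53)²/13.53 + (22−20.88)²/20.88 + (17−23.59)²/23.59 + (11−13.07)²/13.07 + (23−20.16)²/20.16 + (22−22.77)²/22.77 = 11.1471
df = 4
p-value (upper-tail) = 0.02496
At α=0.01: p ≥ α → fail to reject H₀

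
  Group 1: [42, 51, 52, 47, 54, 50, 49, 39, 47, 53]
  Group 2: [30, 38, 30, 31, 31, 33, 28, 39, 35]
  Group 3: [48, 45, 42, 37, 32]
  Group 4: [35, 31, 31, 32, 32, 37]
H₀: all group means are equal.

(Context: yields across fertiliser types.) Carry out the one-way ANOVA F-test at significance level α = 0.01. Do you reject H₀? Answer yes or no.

Group means [48.40, 32.78, 40.80, 33.00], grand mean 39.367
SSB = Σnᵢ(x̄ᵢ−x̄)² = 1460.211; SSW = ΣΣ(x−x̄ᵢ)² = 516.756
MSB = 1460.211/3 = 486.7370; MSW = 516.756/26 = 19.8752
F = MSB/MSW = 24.4897
df = (3, 26)
p-value (upper-tail) = 0.00000
At α=0.01: p < α → reject H₀

reject H₀: yes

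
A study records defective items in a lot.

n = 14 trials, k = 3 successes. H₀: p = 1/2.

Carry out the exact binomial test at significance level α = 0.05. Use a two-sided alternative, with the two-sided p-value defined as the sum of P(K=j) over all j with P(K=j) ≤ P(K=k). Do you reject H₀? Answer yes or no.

reject H₀: no

Exact binomial: n=14, k=3, p₀=1/2=0.5000
P(X=j) = C(n,j)·p₀^j·(1−p₀)^(n−j); p = Σ P(X=j) over j with P(X=j) ≤ P(X=3)
p-value (two-sided) = 0.05737
At α=0.05: p ≥ α → fail to reject H₀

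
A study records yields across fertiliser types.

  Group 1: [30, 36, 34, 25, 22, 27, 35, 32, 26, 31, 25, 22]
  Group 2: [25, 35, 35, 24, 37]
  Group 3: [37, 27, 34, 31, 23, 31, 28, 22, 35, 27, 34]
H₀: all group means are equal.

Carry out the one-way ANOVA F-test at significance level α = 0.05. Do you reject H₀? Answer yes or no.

reject H₀: no

Group means [28.75, 31.20, 29.91], grand mean 29.643
SSB = Σnᵢ(x̄ᵢ−x̄)² = 22.469; SSW = ΣΣ(x−x̄ᵢ)² = 661.959
MSB = 22.469/2 = 11.2347; MSW = 661.959/25 = 26.4784
F = MSB/MSW = 0.4243
df = (2, 25)
p-value (upper-tail) = 0.65885
At α=0.05: p ≥ α → fail to reject H₀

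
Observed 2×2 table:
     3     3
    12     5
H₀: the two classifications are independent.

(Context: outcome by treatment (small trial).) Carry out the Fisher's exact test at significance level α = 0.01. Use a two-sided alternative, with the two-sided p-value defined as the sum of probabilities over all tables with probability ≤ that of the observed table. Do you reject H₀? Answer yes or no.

Margins: r₁=6, r₂=17, c₁=15, c₂=8, n=23
p_obs = C(6,3)·C(17,12)/C(23,15); sum pmf over tables with pmf ≤ p_obs
p-value (two-sided) = 0.62139
At α=0.01: p ≥ α → fail to reject H₀

reject H₀: no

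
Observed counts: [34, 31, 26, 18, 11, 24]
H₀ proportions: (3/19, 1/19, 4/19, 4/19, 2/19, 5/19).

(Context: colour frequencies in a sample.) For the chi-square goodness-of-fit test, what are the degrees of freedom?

degrees of freedom = 5

df = k − 1 = 6 − 1 = 5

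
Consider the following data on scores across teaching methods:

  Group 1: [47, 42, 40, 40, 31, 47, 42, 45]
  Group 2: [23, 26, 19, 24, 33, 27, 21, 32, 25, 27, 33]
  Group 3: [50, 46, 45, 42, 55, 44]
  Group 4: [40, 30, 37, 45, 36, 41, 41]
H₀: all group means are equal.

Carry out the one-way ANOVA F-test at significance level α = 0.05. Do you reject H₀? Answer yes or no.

Group means [41.75, 26.36, 47.00, 38.57], grand mean 36.750
SSB = Σnᵢ(x̄ᵢ−x̄)² = 2040.240; SSW = ΣΣ(x−x̄ᵢ)² = 659.760
MSB = 2040.240/3 = 680.0801; MSW = 659.760/28 = 23.5628
F = MSB/MSW = 28.8624
df = (3, 28)
p-value (upper-tail) = 0.00000
At α=0.05: p < α → reject H₀

reject H₀: yes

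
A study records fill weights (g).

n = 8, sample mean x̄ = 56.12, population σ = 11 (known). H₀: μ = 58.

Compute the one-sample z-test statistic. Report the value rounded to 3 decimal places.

test statistic = -0.483

SE = σ/√n = 11/√8 = 3.8891
z = (x̄−μ₀)/SE = (56.12−58)/3.8891 = -0.4834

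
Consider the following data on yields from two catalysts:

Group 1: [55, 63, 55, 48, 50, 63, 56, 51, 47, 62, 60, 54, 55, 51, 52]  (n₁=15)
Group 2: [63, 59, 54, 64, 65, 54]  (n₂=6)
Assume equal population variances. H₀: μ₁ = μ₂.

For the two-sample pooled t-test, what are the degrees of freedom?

df = n₁ + n₂ − 2 = 15 + 6 − 2 = 19

degrees of freedom = 19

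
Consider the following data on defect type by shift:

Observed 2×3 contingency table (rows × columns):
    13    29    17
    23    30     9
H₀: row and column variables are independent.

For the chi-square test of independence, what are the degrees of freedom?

degrees of freedom = 2

df = (r−1)(c−1) = (2−1)·(3−1) = 2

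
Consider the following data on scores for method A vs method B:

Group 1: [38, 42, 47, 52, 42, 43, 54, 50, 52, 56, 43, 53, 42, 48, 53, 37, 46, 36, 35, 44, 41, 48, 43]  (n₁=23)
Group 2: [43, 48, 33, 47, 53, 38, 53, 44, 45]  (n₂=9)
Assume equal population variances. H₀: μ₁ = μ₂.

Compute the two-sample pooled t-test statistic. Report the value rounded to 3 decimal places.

x̄₁=45.435, s₁=6.111, n₁=23
x̄₂=44.889, s₂=6.509, n₂=9
s_p² = [22·6.111² + 8·6.509²]/30 = 38.6847
SE = √(s_p²·(1/23+1/9)) = 2.4455
t = (45.435−44.889)/2.4455 = 0.2232
df = 30

test statistic = 0.223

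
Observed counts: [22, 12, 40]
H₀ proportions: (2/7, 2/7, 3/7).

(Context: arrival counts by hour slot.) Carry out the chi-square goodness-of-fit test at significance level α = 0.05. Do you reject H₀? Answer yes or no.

reject H₀: yes

n = 74; E_i = n·p_i = [21.14, 21.14, 31.71]
χ² = (22−21.14)²/21.14 + (12−21.14)²/21.14 + (40−31.71)²/31.71 = 6.1532
df = 2
p-value (upper-tail) = 0.04612
At α=0.05: p < α → reject H₀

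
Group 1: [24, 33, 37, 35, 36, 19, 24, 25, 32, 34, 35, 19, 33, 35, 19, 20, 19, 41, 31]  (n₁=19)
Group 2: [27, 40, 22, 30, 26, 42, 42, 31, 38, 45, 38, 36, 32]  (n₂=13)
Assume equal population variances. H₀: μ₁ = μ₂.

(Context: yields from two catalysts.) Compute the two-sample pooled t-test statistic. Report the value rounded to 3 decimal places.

x̄₁=29.000, s₁=7.386, n₁=19
x̄₂=34.538, s₂=7.090, n₂=13
s_p² = [18·7.386² + 12·7.090²]/30 = 52.8410
SE = √(s_p²·(1/19+1/13)) = 2.6164
t = (29.000−34.538)/2.6164 = -2.1168
df = 30

test statistic = -2.117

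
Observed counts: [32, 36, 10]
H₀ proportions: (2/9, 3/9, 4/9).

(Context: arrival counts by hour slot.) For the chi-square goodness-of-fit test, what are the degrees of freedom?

df = k − 1 = 3 − 1 = 2

degrees of freedom = 2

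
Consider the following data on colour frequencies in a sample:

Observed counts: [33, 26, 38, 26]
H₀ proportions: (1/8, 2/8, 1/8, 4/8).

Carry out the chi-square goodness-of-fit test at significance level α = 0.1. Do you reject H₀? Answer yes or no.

reject H₀: yes

n = 123; E_i = n·p_i = [15.38, 30.75, 15.38, 61.50]
χ² = (33−15.38)²/15.38 + (26−30.75)²/30.75 + (38−15.38)²/15.38 + (26−61.50)²/61.50 = 74.7236
df = 3
p-value (upper-tail) = 0.00000
At α=0.1: p < α → reject H₀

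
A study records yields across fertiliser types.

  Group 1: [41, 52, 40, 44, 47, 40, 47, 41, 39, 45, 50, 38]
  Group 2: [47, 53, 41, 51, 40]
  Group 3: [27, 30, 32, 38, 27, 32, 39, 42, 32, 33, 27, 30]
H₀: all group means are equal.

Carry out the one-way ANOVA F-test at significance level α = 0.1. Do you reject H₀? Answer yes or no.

reject H₀: yes

Group means [43.67, 46.40, 32.42], grand mean 39.483
SSB = Σnᵢ(x̄ᵢ−x̄)² = 1048.458; SSW = ΣΣ(x−x̄ᵢ)² = 630.783
MSB = 1048.458/2 = 524.2290; MSW = 630.783/26 = 24.2609
F = MSB/MSW = 21.6080
df = (2, 26)
p-value (upper-tail) = 0.00000
At α=0.1: p < α → reject H₀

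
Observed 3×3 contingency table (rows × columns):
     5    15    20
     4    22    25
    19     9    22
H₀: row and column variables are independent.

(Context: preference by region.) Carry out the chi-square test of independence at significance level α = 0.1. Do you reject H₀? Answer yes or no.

reject H₀: yes

Row totals [40, 51, 50], col totals [28, 46, 67], n=141
χ² = (5−7.94)²/7.94 + (15−13.05)²/13.05 + (20−19.01)²/19.01 + (4−10.13)²/10.13 + (22−16.64)²/16.64 + (25−24.23)²/24.23 + (19−9.93)²/9.93 + (9−16.31)²/16.31 + (22−23.76)²/23.76 = 18.5883
df = 4
p-value (upper-tail) = 0.00095
At α=0.1: p < α → reject H₀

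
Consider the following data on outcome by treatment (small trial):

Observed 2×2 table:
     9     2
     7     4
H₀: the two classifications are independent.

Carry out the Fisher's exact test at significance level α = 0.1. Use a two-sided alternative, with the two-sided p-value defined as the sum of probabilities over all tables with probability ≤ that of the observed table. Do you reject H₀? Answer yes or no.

reject H₀: no

Margins: r₁=11, r₂=11, c₁=16, c₂=6, n=22
p_obs = C(11,9)·C(11,7)/C(22,16); sum pmf over tables with pmf ≤ p_obs
p-value (two-sided) = 0.63512
At α=0.1: p ≥ α → fail to reject H₀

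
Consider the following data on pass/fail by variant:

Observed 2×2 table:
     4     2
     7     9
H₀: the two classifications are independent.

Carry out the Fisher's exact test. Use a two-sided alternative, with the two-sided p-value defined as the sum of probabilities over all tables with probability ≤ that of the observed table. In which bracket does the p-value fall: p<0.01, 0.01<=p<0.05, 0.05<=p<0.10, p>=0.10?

Margins: r₁=6, r₂=16, c₁=11, c₂=11, n=22
p_obs = C(6,4)·C(16,7)/C(22,11); sum pmf over tables with pmf ≤ p_obs
p-value (two-sided) = 0.63512
→ bracket: p>=0.10

p-value bracket: p>=0.10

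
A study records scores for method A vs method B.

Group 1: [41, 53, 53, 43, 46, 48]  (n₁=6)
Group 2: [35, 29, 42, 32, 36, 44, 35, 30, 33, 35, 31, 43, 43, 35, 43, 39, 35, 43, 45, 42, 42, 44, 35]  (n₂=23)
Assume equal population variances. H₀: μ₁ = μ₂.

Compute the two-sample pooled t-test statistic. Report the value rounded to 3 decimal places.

x̄₁=47.333, s₁=5.007, n₁=6
x̄₂=37.870, s₂=5.146, n₂=23
s_p² = [5·5.007² + 22·5.146²]/27 = 26.2201
SE = √(s_p²·(1/6+1/23)) = 2.3473
t = (47.333−37.870)/2.3473 = 4.0317
df = 27

test statistic = 4.032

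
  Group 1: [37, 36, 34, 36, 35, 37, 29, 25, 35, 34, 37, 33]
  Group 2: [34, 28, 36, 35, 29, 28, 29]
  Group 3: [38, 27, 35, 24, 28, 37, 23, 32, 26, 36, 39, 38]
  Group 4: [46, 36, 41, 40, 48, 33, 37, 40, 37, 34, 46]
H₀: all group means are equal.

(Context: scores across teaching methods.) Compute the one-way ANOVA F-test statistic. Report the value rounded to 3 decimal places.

test statistic = 6.808

Group means [34.00, 31.29, 31.92, 39.82], grand mean 34.476
SSB = Σnᵢ(x̄ᵢ−x̄)² = 466.495; SSW = ΣΣ(x−x̄ᵢ)² = 867.982
MSB = 466.495/3 = 155.4982; MSW = 867.982/38 = 22.8416
F = MSB/MSW = 6.8077
df = (3, 38)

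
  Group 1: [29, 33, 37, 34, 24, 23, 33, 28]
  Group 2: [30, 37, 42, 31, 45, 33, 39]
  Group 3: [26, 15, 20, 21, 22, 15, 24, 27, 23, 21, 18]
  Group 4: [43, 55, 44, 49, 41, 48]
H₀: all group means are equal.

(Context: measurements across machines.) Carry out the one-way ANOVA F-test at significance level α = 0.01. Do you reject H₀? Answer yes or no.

Group means [30.12, 36.71, 21.09, 46.67], grand mean 31.562
SSB = Σnᵢ(x̄ᵢ−x̄)² = 2777.329; SSW = ΣΣ(x−x̄ᵢ)² = 652.546
MSB = 2777.329/3 = 925.7763; MSW = 652.546/28 = 23.3052
F = MSB/MSW = 39.7240
df = (3, 28)
p-value (upper-tail) = 0.00000
At α=0.01: p < α → reject H₀

reject H₀: yes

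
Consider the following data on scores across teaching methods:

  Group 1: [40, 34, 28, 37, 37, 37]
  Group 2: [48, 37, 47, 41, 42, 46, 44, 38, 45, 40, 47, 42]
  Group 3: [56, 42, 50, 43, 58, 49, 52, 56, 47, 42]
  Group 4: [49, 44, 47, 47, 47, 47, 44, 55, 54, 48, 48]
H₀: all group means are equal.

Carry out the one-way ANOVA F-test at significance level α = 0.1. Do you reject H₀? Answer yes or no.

reject H₀: yes

Group means [35.50, 43.08, 49.50, 48.18], grand mean 45.000
SSB = Σnᵢ(x̄ᵢ−x̄)² = 899.447; SSW = ΣΣ(x−x̄ᵢ)² = 678.553
MSB = 899.447/3 = 299.8157; MSW = 678.553/35 = 19.3872
F = MSB/MSW = 15.4646
df = (3, 35)
p-value (upper-tail) = 0.00000
At α=0.1: p < α → reject H₀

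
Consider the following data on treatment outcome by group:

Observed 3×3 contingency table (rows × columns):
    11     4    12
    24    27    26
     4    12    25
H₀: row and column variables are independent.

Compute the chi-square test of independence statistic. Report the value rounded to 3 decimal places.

test statistic = 14.259

Row totals [27, 77, 41], col totals [39, 43, 63], n=145
χ² = (11−7.26)²/7.26 + (4−8.01)²/8.01 + (12−11.73)²/11.73 + (24−20.71)²/20.71 + (27−22.83)²/22.83 + (26−33.46)²/33.46 + (4−11.03)²/11.03 + (12−12.16)²/12.16 + (25−17.81)²/17.81 = 14.2586
df = 4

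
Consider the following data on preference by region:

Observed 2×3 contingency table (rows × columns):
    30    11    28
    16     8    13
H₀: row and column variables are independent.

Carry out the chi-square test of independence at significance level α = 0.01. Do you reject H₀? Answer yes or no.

Row totals [69, 37], col totals [46, 19, 41], n=106
χ² = (30−29.94)²/29.94 + (11−12.37)²/12.37 + (28−26.69)²/26.69 + (16−16.06)²/16.06 + (8−6.63)²/6.63 + (13−14.31)²/14.31 = 0.6183
df = 2
p-value (upper-tail) = 0.73406
At α=0.01: p ≥ α → fail to reject H₀

reject H₀: no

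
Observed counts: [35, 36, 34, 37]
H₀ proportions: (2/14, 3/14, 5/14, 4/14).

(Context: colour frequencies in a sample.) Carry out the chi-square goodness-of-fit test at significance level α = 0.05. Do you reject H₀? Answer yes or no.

n = 142; E_i = n·p_i = [20.29, 30.43, 50.71, 40.57]
χ² = (35−20.29)²/20.29 + (36−30.43)²/30.43 + (34−50.71)²/50.71 + (37−40.57)²/40.57 = 17.5162
df = 3
p-value (upper-tail) = 0.00055
At α=0.05: p < α → reject H₀

reject H₀: yes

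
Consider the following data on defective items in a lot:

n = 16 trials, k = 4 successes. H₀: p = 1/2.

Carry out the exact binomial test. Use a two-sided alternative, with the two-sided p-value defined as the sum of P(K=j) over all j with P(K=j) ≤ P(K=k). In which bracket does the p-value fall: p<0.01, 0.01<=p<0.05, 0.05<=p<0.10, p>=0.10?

p-value bracket: 0.05<=p<0.10

Exact binomial: n=16, k=4, p₀=1/2=0.5000
P(X=j) = C(n,j)·p₀^j·(1−p₀)^(n−j); p = Σ P(X=j) over j with P(X=j) ≤ P(X=4)
p-value (two-sided) = 0.07681
→ bracket: 0.05<=p<0.10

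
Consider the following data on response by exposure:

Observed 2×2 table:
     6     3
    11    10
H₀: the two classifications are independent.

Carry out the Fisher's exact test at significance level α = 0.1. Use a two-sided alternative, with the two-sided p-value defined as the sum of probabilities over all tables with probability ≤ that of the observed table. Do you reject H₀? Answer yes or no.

reject H₀: no

Margins: r₁=9, r₂=21, c₁=17, c₂=13, n=30
p_obs = C(9,6)·C(21,11)/C(30,17); sum pmf over tables with pmf ≤ p_obs
p-value (two-sided) = 0.69075
At α=0.1: p ≥ α → fail to reject H₀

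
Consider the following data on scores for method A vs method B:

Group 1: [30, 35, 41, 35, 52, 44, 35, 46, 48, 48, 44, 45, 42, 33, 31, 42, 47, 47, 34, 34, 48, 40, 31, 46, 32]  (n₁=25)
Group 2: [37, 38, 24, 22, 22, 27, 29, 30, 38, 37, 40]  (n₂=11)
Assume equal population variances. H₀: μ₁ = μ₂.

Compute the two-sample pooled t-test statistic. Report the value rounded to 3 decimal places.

test statistic = 3.710

x̄₁=40.400, s₁=6.739, n₁=25
x̄₂=31.273, s₂=6.944, n₂=11
s_p² = [24·6.739² + 10·6.944²]/34 = 46.2406
SE = √(s_p²·(1/25+1/11)) = 2.4603
t = (40.400−31.273)/2.4603 = 3.7097
df = 34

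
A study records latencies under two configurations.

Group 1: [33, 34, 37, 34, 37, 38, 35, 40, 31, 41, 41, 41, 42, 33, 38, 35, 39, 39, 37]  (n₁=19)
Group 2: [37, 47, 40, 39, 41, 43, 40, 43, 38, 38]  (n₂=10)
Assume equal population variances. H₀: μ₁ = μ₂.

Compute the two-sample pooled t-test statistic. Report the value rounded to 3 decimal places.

x̄₁=37.105, s₁=3.213, n₁=19
x̄₂=40.600, s₂=3.026, n₂=10
s_p² = [18·3.213² + 9·3.026²]/27 = 9.9329
SE = √(s_p²·(1/19+1/10)) = 1.2313
t = (37.105−40.600)/1.2313 = -2.8383
df = 27

test statistic = -2.838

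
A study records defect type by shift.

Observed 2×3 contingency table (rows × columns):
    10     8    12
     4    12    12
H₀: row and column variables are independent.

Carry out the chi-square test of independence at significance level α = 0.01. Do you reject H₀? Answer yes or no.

reject H₀: no

Row totals [30, 28], col totals [14, 20, 24], n=58
χ² = (10−7.24)²/7.24 + (8−10.34)²/10.34 + (12−12.41)²/12.41 + (4−6.76)²/6.76 + (12−9.66)²/9.66 + (12−11.59)²/11.59 = 3.3064
df = 2
p-value (upper-tail) = 0.19144
At α=0.01: p ≥ α → fail to reject H₀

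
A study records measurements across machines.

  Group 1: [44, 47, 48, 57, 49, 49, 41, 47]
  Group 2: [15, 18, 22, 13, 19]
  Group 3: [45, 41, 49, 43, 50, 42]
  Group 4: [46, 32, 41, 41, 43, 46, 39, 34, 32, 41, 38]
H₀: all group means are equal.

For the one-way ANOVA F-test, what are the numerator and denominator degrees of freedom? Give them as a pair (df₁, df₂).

degrees of freedom = [3, 26]

k = 4 groups, N = 30 total
df = (k−1, N−k) = (4−1, 30−4) = (3, 26)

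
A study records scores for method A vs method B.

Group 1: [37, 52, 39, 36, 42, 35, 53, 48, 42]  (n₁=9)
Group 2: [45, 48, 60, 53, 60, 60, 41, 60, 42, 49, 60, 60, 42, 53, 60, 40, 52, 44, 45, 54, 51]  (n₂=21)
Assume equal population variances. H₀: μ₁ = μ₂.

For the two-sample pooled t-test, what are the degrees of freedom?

df = n₁ + n₂ − 2 = 9 + 21 − 2 = 28

degrees of freedom = 28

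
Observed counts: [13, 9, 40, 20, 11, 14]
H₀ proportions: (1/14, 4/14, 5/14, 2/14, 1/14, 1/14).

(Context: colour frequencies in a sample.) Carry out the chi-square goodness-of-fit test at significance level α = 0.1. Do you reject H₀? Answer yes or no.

n = 107; E_i = n·p_i = [7.64, 30.57, 38.21, 15.29, 7.64, 7.64]
χ² = (13−7.64)²/7.64 + (9−30.57)²/30.57 + (40−38.21)²/38.21 + (20−15.29)²/15.29 + (11−7.64)²/7.64 + (14−7.64)²/7.64 = 27.2757
df = 5
p-value (upper-tail) = 0.00005
At α=0.1: p < α → reject H₀

reject H₀: yes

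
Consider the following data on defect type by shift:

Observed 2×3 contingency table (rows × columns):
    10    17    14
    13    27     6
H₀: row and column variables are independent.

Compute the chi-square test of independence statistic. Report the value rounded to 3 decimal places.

test statistic = 5.595

Row totals [41, 46], col totals [23, 44, 20], n=87
χ² = (10−10.84)²/10.84 + (17−20.74)²/20.74 + (14−9.43)²/9.43 + (13−12.16)²/12.16 + (27−23.26)²/23.26 + (6−10.57)²/10.57 = 5.5952
df = 2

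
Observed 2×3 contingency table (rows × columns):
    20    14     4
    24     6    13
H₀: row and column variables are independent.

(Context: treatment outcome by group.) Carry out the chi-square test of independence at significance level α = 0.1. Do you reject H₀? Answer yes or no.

Row totals [38, 43], col totals [44, 20, 17], n=81
χ² = (20−20.64)²/20.64 + (14−9.38)²/9.38 + (4−7.98)²/7.98 + (24−23.36)²/23.36 + (6−10.62)²/10.62 + (13−9.02)²/9.02 = 8.0504
df = 2
p-value (upper-tail) = 0.01786
At α=0.1: p < α → reject H₀

reject H₀: yes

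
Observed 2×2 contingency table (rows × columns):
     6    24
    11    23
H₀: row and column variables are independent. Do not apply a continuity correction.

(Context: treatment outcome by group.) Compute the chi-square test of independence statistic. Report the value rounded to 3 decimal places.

test statistic = 1.247

Row totals [30, 34], col totals [17, 47], n=64
χ² = (6−7.97)²/7.97 + (24−22.03)²/22.03 + (11−9.03)²/9.03 + (23−24.97)²/24.97 = 1.2467
df = 1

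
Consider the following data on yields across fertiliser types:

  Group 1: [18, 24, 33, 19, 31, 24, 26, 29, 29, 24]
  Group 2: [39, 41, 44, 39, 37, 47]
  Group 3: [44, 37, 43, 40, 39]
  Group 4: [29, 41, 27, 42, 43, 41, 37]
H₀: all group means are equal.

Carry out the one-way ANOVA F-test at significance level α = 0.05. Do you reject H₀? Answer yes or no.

reject H₀: yes

Group means [25.70, 41.17, 40.60, 37.14], grand mean 34.536
SSB = Σnᵢ(x̄ᵢ−x̄)² = 1275.974; SSW = ΣΣ(x−x̄ᵢ)² = 574.990
MSB = 1275.974/3 = 425.3246; MSW = 574.990/24 = 23.9579
F = MSB/MSW = 17.7530
df = (3, 24)
p-value (upper-tail) = 0.00000
At α=0.05: p < α → reject H₀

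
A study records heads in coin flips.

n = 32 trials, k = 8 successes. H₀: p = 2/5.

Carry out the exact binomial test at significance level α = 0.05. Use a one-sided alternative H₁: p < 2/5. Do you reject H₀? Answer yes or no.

reject H₀: no

Exact binomial: n=32, k=8, p₀=2/5=0.4000
P(X≤8) from Σ C(n,i)·p₀^i·(1−p₀)^(n−i)
p-value (one-sided, H₁ less) = 0.05748
At α=0.05: p ≥ α → fail to reject H₀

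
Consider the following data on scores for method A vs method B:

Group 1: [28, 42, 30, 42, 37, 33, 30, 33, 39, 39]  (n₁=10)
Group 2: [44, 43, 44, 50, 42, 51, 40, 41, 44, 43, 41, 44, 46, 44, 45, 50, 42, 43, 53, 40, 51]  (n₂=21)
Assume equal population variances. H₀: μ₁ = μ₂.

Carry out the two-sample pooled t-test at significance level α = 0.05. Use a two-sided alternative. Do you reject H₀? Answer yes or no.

x̄₁=35.300, s₁=5.165, n₁=10
x̄₂=44.810, s₂=3.894, n₂=21
s_p² = [9·5.165² + 20·3.894²]/29 = 18.7358
SE = √(s_p²·(1/10+1/21)) = 1.6631
t = (35.300−44.810)/1.6631 = -5.7181
df = 29
p-value (two-sided) = 0.00000
At α=0.05: p < α → reject H₀

reject H₀: yes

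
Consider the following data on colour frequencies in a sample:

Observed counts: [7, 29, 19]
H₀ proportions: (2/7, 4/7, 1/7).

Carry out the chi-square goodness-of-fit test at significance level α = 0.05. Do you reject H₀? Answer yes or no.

reject H₀: yes

n = 55; E_i = n·p_i = [15.71, 31.43, 7.86]
χ² = (7−15.71)²/15.71 + (29−31.43)²/31.43 + (19−7.86)²/7.86 = 20.8227
df = 2
p-value (upper-tail) = 0.00003
At α=0.05: p < α → reject H₀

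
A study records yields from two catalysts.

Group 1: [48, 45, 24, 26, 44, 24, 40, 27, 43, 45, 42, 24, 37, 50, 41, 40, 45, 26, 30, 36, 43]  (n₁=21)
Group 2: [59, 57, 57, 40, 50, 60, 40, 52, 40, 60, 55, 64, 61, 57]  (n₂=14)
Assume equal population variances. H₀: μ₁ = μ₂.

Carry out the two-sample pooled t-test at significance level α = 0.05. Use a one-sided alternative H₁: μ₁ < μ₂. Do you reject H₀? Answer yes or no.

x̄₁=37.143, s₁=8.833, n₁=21
x̄₂=53.714, s₂=8.232, n₂=14
s_p² = [20·8.833² + 13·8.232²]/33 = 73.9827
SE = √(s_p²·(1/21+1/14)) = 2.9677
t = (37.143−53.714)/2.9677 = -5.5839
df = 33
p-value (one-sided, H₁ less) = 0.00000
At α=0.05: p < α → reject H₀

reject H₀: yes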